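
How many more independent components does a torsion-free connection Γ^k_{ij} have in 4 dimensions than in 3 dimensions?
Independent components in n dimensions: n × n(n+1)/2 = n^2(n+1)/2.
4D: 4 × 10 = 40
3D: 3 × 6 = 18
Difference = 40 - 18 = 22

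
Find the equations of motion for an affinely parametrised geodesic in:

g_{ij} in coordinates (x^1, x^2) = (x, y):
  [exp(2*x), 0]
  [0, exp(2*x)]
Geodesic equation: d^2x^k/dλ^2 + Γ^k_{ij} (dx^i/dλ)(dx^j/dλ) = 0.
Non-zero Christoffel symbols:
Γ^x_{x x} = 1
Γ^x_{y y} = -1
Γ^y_{x y} = 1
Substituting (the symmetric pair Γ^k_{ij}, Γ^k_{ji} combines into a factor 2):
d^2x/dλ^2 + (dx/dλ)^2 - (dy/dλ)^2 = 0
d^2y/dλ^2 + 2 (dx/dλ)(dy/dλ) = 0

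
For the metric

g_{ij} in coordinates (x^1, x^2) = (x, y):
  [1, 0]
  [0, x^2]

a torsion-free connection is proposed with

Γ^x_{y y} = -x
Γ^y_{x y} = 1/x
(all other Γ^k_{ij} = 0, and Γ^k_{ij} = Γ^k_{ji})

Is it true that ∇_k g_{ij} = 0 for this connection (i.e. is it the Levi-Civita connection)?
Using ∇_k g_{ij} = ∂_k g_{ij} - Γ^m_{ki} g_{mj} - Γ^m_{kj} g_{im}:
e.g. ∇_x g_{yy} = (2*x) - (x) - (x) = 0
Every component ∇_k g_{ij} vanishes: the connection is metric compatible.
Yes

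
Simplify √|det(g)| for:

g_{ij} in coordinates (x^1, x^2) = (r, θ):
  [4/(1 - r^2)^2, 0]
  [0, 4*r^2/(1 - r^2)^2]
det(g) = 16*r^2/(1 - r^2)^4
√|det(g)| = 4*r/(r^2 - 1)^2
Volume element: dV = 4*r/(r^2 - 1)^2 dr dθ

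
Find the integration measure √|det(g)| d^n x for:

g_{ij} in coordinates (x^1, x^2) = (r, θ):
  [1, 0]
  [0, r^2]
det(g) = r^2
√|det(g)| = r
Volume element: dV = r dr dθ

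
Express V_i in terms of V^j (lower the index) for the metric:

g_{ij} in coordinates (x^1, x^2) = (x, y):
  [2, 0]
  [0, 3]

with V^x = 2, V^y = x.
V_i = g_{ij} V^j:
V_x = (2)(2) + (0)(x) = 4
V_y = (0)(2) + (3)(x) = 3*x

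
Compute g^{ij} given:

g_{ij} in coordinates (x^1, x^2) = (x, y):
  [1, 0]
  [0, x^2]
The metric is diagonal, so g^{ij} is diagonal with entries 1/g_{ii}: diag(1, 1/(x^2)).
g^{ij}:
  [1, 0]
  [0, 1/x^2]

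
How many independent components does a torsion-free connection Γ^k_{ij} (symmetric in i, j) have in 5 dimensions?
Γ^k_{ij} has n choices for the upper index and n(n+1)/2 independent symmetric lower index pairs.
Total = 5 × 5×6/2 = 5 × 15 = 75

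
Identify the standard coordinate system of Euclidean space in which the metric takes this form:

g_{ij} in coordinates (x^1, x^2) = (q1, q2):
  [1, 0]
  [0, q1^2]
The line element ds^2 = dq1^2 + q1^2 dq2^2 is dr^2 + r^2 dθ^2 with q1 = r, q2 = θ.
polar coordinates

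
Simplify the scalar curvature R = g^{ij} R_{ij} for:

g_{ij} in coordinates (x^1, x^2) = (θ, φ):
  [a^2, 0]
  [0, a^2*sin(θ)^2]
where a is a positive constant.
Non-zero Christoffel symbols (Γ^k_{ij} = Γ^k_{ji}):
Γ^θ_{φ φ} = -sin(2*θ)/2
Γ^φ_{θ φ} = 1/tan(θ)
Ricci tensor (R_{ij} = R^k_{ikj}): R_{θθ} = 1, R_{θφ} = 0, R_{φφ} = sin(θ)^2
Inverse metric: g^{θθ} = 1/a^2, g^{φφ} = 1/(a^2*sin(θ)^2)
R = g^{ij} R_{ij} = (1/a^2)(1) + (1/(a^2*sin(θ)^2))(sin(θ)^2) = 2/a^2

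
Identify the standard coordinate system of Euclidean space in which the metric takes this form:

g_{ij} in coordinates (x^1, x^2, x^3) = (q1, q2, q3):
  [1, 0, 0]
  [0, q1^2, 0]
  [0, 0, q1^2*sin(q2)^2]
The line element ds^2 = dq1^2 + q1^2 dq2^2 + q1^2 sin(q2)^2 dq3^2 is dr^2 + r^2 dθ^2 + r^2 sin(θ)^2 dφ^2 with q1 = r, q2 = θ, q3 = φ.
spherical coordinates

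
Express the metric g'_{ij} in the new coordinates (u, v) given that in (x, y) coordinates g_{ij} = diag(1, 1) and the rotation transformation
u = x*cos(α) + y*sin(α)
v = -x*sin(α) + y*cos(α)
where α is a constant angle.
Invert the transformation: x = u*cos(α) - v*sin(α), y = u*sin(α) + v*cos(α)
g'_{ij} = (∂x^k/∂x'^i)(∂x^l/∂x'^j) g_{kl}; with g_{kl} = δ_{kl} this is Σ_k (∂x^k/∂x'^i)(∂x^k/∂x'^j).
Jacobian: ∂x/∂u = cos(α), ∂x/∂v = -sin(α), ∂y/∂u = sin(α), ∂y/∂v = cos(α)
g'_{uu} = (cos(α))(cos(α)) + (sin(α))(sin(α)) = 1
g'_{uv} = (cos(α))(-sin(α)) + (sin(α))(cos(α)) = 0
g'_{vv} = (-sin(α))(-sin(α)) + (cos(α))(cos(α)) = 1
g'_{ij} = diag(1, 1)
The Euclidean metric is invariant under rotations.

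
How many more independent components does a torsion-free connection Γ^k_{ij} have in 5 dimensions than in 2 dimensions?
Independent components in n dimensions: n × n(n+1)/2 = n^2(n+1)/2.
5D: 5 × 15 = 75
2D: 2 × 3 = 6
Difference = 75 - 6 = 69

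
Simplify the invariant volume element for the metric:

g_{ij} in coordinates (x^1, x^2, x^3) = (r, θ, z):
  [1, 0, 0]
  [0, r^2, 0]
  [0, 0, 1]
det(g) = r^2
√|det(g)| = r
Volume element: dV = r dr dθ dz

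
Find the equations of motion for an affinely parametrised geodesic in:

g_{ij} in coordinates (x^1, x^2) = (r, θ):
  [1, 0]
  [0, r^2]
Geodesic equation: d^2x^k/dλ^2 + Γ^k_{ij} (dx^i/dλ)(dx^j/dλ) = 0.
Non-zero Christoffel symbols:
Γ^r_{θ θ} = -r
Γ^θ_{r θ} = 1/r
Substituting (the symmetric pair Γ^k_{ij}, Γ^k_{ji} combines into a factor 2):
d^2r/dλ^2 - r (dθ/dλ)^2 = 0
d^2θ/dλ^2 + (2/r) (dr/dλ)(dθ/dλ) = 0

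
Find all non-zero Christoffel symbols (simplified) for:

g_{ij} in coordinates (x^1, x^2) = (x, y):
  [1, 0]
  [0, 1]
Using Γ^k_{ij} = (1/2) g^{km} (∂_i g_{mj} + ∂_j g_{mi} - ∂_m g_{ij}); the metric is diagonal, so only the m = k term contributes.
Every metric component is constant, so all ∂_m g_{ij} = 0 and every Christoffel symbol vanishes.
All Christoffel symbols are zero.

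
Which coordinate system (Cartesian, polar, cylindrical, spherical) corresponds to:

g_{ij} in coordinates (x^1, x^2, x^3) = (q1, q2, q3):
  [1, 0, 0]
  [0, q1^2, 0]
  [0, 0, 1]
The line element ds^2 = dq1^2 + q1^2 dq2^2 + dq3^2 is dr^2 + r^2 dθ^2 + dz^2 with q1 = r, q2 = θ, q3 = z.
cylindrical coordinates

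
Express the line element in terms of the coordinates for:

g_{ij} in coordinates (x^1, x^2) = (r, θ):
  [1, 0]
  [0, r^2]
ds^2 = g_{ij} dx^i dx^j; only the non-zero components contribute.
ds^2 = dr^2 + r^2 dθ^2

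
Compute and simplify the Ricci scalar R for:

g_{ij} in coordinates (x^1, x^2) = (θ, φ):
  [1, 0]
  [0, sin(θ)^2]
Non-zero Christoffel symbols (Γ^k_{ij} = Γ^k_{ji}):
Γ^θ_{φ φ} = -sin(2*θ)/2
Γ^φ_{θ φ} = 1/tan(θ)
Ricci tensor (R_{ij} = R^k_{ikj}): R_{θθ} = 1, R_{θφ} = 0, R_{φφ} = sin(θ)^2
Inverse metric: g^{θθ} = 1, g^{φφ} = 1/sin(θ)^2
R = g^{ij} R_{ij} = (1)(1) + (1/sin(θ)^2)(sin(θ)^2) = 2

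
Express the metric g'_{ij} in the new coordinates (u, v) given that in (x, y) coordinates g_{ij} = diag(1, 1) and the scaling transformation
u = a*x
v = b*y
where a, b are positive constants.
Invert the transformation: x = u/a, y = v/b
g'_{ij} = (∂x^k/∂x'^i)(∂x^l/∂x'^j) g_{kl}; with g_{kl} = δ_{kl} this is Σ_k (∂x^k/∂x'^i)(∂x^k/∂x'^j).
Jacobian: ∂x/∂u = 1/a, ∂x/∂v = 0, ∂y/∂u = 0, ∂y/∂v = 1/b
g'_{uu} = (1/a)(1/a) + (0)(0) = 1/a^2
g'_{uv} = (1/a)(0) + (0)(1/b) = 0
g'_{vv} = (0)(0) + (1/b)(1/b) = 1/b^2
g'_{ij} = diag(1/a^2, 1/b^2)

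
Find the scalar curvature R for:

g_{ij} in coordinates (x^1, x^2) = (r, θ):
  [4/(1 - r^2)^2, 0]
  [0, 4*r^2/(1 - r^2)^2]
Non-zero Christoffel symbols (Γ^k_{ij} = Γ^k_{ji}):
Γ^r_{r r} = 2*r/(1 - r^2)
Γ^r_{θ θ} = (r^3 + r)/(r^2 - 1)
Γ^θ_{r θ} = (-r^2 - 1)/(r^3 - r)
Ricci tensor (R_{ij} = R^k_{ikj}): R_{rr} = -4/(r^2 - 1)^2, R_{rθ} = 0, R_{θθ} = -4*r^2/(r^2 - 1)^2
Inverse metric: g^{rr} = (1 - r^2)^2/4, g^{θθ} = (1 - r^2)^2/(4*r^2)
R = g^{ij} R_{ij} = ((1 - r^2)^2/4)(-4/(r^2 - 1)^2) + ((1 - r^2)^2/(4*r^2))(-4*r^2/(r^2 - 1)^2) = -2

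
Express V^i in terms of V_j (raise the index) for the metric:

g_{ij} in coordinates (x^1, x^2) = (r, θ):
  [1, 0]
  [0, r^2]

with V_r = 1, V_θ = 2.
Inverse metric (diagonal): g^{rr} = 1, g^{θθ} = 1/r^2
V^i = g^{ij} V_j:
V^r = (1)(1) + (0)(2) = 1
V^θ = (0)(1) + (1/r^2)(2) = 2/r^2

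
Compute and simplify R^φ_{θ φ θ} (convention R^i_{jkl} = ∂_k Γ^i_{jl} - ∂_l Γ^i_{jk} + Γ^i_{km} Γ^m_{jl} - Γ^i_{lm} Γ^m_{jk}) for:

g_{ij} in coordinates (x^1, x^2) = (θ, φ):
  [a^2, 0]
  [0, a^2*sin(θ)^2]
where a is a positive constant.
Non-zero Christoffel symbols (Γ^k_{ij} = Γ^k_{ji}):
Γ^θ_{φ φ} = -sin(2*θ)/2
Γ^φ_{θ φ} = 1/tan(θ)
R^φ_{θ φ θ} = ∂_φ Γ^φ_{θ θ} - ∂_θ Γ^φ_{θ φ} + Γ^φ_{φ m} Γ^m_{θ θ} - Γ^φ_{θ m} Γ^m_{θ φ}
  = (0) - (-1/sin(θ)^2) + (0) - (1/tan(θ)^2) = 1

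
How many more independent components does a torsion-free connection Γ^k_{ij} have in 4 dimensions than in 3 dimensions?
Independent components in n dimensions: n × n(n+1)/2 = n^2(n+1)/2.
4D: 4 × 10 = 40
3D: 3 × 6 = 18
Difference = 40 - 18 = 22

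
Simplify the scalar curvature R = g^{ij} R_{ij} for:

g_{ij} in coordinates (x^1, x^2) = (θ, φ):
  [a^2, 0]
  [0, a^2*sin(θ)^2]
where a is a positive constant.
Non-zero Christoffel symbols (Γ^k_{ij} = Γ^k_{ji}):
Γ^θ_{φ φ} = -sin(2*θ)/2
Γ^φ_{θ φ} = 1/tan(θ)
Ricci tensor (R_{ij} = R^k_{ikj}): R_{θθ} = 1, R_{θφ} = 0, R_{φφ} = sin(θ)^2
Inverse metric: g^{θθ} = 1/a^2, g^{φφ} = 1/(a^2*sin(θ)^2)
R = g^{ij} R_{ij} = (1/a^2)(1) + (1/(a^2*sin(θ)^2))(sin(θ)^2) = 2/a^2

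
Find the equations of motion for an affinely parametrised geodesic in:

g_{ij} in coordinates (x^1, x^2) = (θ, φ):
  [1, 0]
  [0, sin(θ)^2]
Geodesic equation: d^2x^k/dλ^2 + Γ^k_{ij} (dx^i/dλ)(dx^j/dλ) = 0.
Non-zero Christoffel symbols:
Γ^θ_{φ φ} = -sin(2*θ)/2
Γ^φ_{θ φ} = 1/tan(θ)
Substituting (the symmetric pair Γ^k_{ij}, Γ^k_{ji} combines into a factor 2):
d^2θ/dλ^2 - (sin(2*θ)/2) (dφ/dλ)^2 = 0
d^2φ/dλ^2 + (2/tan(θ)) (dθ/dλ)(dφ/dλ) = 0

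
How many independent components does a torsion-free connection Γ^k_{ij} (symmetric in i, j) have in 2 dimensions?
Γ^k_{ij} has n choices for the upper index and n(n+1)/2 independent symmetric lower index pairs.
Total = 2 × 2×3/2 = 2 × 3 = 6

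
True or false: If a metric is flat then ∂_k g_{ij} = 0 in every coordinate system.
Flatness means R^i_{jkl} = 0; the components can still vary, e.g. the flat plane in polar coordinates has g_{θθ} = r^2.
False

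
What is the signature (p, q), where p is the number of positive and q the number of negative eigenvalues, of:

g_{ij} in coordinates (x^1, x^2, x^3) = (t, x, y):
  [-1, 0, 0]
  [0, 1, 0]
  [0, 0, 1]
The metric is diagonal, so its eigenvalues are the diagonal entries: -1, 1, 1 (at a generic point, where coordinate-dependent entries are positive).
2 positive, 1 negative.
(2, 1) - Lorentzian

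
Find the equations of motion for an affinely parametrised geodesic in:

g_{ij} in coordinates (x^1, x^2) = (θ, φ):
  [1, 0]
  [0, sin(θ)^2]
Geodesic equation: d^2x^k/dλ^2 + Γ^k_{ij} (dx^i/dλ)(dx^j/dλ) = 0.
Non-zero Christoffel symbols:
Γ^θ_{φ φ} = -sin(2*θ)/2
Γ^φ_{θ φ} = 1/tan(θ)
Substituting (the symmetric pair Γ^k_{ij}, Γ^k_{ji} combines into a factor 2):
d^2θ/dλ^2 - (sin(2*θ)/2) (dφ/dλ)^2 = 0
d^2φ/dλ^2 + (2/tan(θ)) (dθ/dλ)(dφ/dλ) = 0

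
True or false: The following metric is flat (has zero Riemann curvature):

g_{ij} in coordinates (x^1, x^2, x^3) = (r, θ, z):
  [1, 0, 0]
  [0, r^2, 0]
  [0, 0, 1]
Non-zero Christoffel symbols:
Γ^r_{θ θ} = -r
Γ^θ_{r θ} = 1/r
Ricci tensor: R_{rr} = 0, R_{rθ} = 0, R_{rz} = 0, R_{θθ} = 0, R_{θz} = 0, R_{zz} = 0
All R_{ij} vanish; in 3 dimensions the Riemann tensor is fully determined by the Ricci tensor, so R^i_{jkl} = 0: the metric is flat (curvilinear coordinates on flat space).
True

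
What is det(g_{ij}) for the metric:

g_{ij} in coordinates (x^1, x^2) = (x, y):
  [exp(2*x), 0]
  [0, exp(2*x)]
For a 2×2 metric: det(g) = g_{11}·g_{22} - g_{12}·g_{21}
= (exp(2*x))·(exp(2*x)) - (0)·(0)
= exp(4*x) - 0
det(g) = exp(4*x)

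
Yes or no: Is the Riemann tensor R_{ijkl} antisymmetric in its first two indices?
R_{ijkl} = -R_{jikl} (follows from metric compatibility).
Yes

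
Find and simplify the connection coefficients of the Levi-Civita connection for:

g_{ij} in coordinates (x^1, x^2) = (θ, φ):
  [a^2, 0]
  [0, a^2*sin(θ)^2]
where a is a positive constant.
Using Γ^k_{ij} = (1/2) g^{km} (∂_i g_{mj} + ∂_j g_{mi} - ∂_m g_{ij}); the metric is diagonal, so only the m = k term contributes.
Non-zero symbols (using the symmetry Γ^k_{ij} = Γ^k_{ji}):
Γ^θ_{φ φ} = (1/2) g^{θθ} (∂_φ g_{θφ} + ∂_φ g_{θφ} - ∂_θ g_{φφ}) = (1/2)(1/a^2)((0) + (0) - (a^2*sin(2*θ))) = -sin(2*θ)/2
Γ^φ_{θ φ} = (1/2) g^{φφ} (∂_θ g_{φφ} + ∂_φ g_{φθ} - ∂_φ g_{θφ}) = (1/2)(1/(a^2*sin(θ)^2))((a^2*sin(2*θ)) + (0) - (0)) = 1/tan(θ)
All other Christoffel symbols are zero.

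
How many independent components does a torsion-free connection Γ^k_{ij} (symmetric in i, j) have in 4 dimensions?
Γ^k_{ij} has n choices for the upper index and n(n+1)/2 independent symmetric lower index pairs.
Total = 4 × 4×5/2 = 4 × 10 = 40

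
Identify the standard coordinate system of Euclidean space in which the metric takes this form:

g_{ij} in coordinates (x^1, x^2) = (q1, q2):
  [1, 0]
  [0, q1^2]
The line element ds^2 = dq1^2 + q1^2 dq2^2 is dr^2 + r^2 dθ^2 with q1 = r, q2 = θ.
polar coordinates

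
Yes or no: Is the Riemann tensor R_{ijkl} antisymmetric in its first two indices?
R_{ijkl} = -R_{jikl} (follows from metric compatibility).
Yes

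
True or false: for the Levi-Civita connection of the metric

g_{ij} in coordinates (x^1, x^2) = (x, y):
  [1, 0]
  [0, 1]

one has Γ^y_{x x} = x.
Γ^y_{x x} = (1/2) g^{yy} (∂_x g_{yx} + ∂_x g_{yx} - ∂_y g_{xx}) = (1/2)(1)((0) + (0) - (0)) = 0
This differs from the proposed value x.
False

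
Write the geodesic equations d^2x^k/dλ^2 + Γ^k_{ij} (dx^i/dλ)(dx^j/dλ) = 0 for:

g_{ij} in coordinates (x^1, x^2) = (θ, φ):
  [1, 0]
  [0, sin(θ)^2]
Geodesic equation: d^2x^k/dλ^2 + Γ^k_{ij} (dx^i/dλ)(dx^j/dλ) = 0.
Non-zero Christoffel symbols:
Γ^θ_{φ φ} = -sin(2*θ)/2
Γ^φ_{θ φ} = 1/tan(θ)
Substituting (the symmetric pair Γ^k_{ij}, Γ^k_{ji} combines into a factor 2):
d^2θ/dλ^2 - (sin(2*θ)/2) (dφ/dλ)^2 = 0
d^2φ/dλ^2 + (2/tan(θ)) (dθ/dλ)(dφ/dλ) = 0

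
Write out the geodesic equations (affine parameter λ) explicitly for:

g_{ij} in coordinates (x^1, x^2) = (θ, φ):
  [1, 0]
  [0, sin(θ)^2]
Geodesic equation: d^2x^k/dλ^2 + Γ^k_{ij} (dx^i/dλ)(dx^j/dλ) = 0.
Non-zero Christoffel symbols:
Γ^θ_{φ φ} = -sin(2*θ)/2
Γ^φ_{θ φ} = 1/tan(θ)
Substituting (the symmetric pair Γ^k_{ij}, Γ^k_{ji} combines into a factor 2):
d^2θ/dλ^2 - (sin(2*θ)/2) (dφ/dλ)^2 = 0
d^2φ/dλ^2 + (2/tan(θ)) (dθ/dλ)(dφ/dλ) = 0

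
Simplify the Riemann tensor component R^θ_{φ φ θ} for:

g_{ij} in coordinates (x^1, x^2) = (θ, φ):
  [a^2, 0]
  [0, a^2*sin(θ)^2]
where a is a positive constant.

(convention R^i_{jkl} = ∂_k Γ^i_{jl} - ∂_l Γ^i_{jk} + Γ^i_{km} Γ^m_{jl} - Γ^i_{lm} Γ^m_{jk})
Non-zero Christoffel symbols (Γ^k_{ij} = Γ^k_{ji}):
Γ^θ_{φ φ} = -sin(2*θ)/2
Γ^φ_{θ φ} = 1/tan(θ)
R^θ_{φ φ θ} = ∂_φ Γ^θ_{φ θ} - ∂_θ Γ^θ_{φ φ} + Γ^θ_{φ m} Γ^m_{φ θ} - Γ^θ_{θ m} Γ^m_{φ φ}
  = (0) - (-cos(2*θ)) + (-cos(θ)^2) - (0) = -sin(θ)^2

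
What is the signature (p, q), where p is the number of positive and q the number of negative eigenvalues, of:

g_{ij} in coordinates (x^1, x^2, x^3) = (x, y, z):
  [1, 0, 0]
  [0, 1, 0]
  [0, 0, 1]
The metric is diagonal, so its eigenvalues are the diagonal entries: 1, 1, 1 (at a generic point, where coordinate-dependent entries are positive).
3 positive, 0 negative.
(3, 0) - Riemannian (positive definite)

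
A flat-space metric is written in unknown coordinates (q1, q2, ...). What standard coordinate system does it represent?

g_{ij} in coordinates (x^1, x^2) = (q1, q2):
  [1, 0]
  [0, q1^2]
The line element ds^2 = dq1^2 + q1^2 dq2^2 is dr^2 + r^2 dθ^2 with q1 = r, q2 = θ.
polar coordinates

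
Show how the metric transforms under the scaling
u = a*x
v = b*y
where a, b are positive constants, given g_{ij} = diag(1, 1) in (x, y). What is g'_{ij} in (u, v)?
Invert the transformation: x = u/a, y = v/b
g'_{ij} = (∂x^k/∂x'^i)(∂x^l/∂x'^j) g_{kl}; with g_{kl} = δ_{kl} this is Σ_k (∂x^k/∂x'^i)(∂x^k/∂x'^j).
Jacobian: ∂x/∂u = 1/a, ∂x/∂v = 0, ∂y/∂u = 0, ∂y/∂v = 1/b
g'_{uu} = (1/a)(1/a) + (0)(0) = 1/a^2
g'_{uv} = (1/a)(0) + (0)(1/b) = 0
g'_{vv} = (0)(0) + (1/b)(1/b) = 1/b^2
g'_{ij} = diag(1/a^2, 1/b^2)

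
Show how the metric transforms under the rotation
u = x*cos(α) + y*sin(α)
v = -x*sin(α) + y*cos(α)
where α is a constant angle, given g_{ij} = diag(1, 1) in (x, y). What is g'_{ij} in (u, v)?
Invert the transformation: x = u*cos(α) - v*sin(α), y = u*sin(α) + v*cos(α)
g'_{ij} = (∂x^k/∂x'^i)(∂x^l/∂x'^j) g_{kl}; with g_{kl} = δ_{kl} this is Σ_k (∂x^k/∂x'^i)(∂x^k/∂x'^j).
Jacobian: ∂x/∂u = cos(α), ∂x/∂v = -sin(α), ∂y/∂u = sin(α), ∂y/∂v = cos(α)
g'_{uu} = (cos(α))(cos(α)) + (sin(α))(sin(α)) = 1
g'_{uv} = (cos(α))(-sin(α)) + (sin(α))(cos(α)) = 0
g'_{vv} = (-sin(α))(-sin(α)) + (cos(α))(cos(α)) = 1
g'_{ij} = diag(1, 1)
The Euclidean metric is invariant under rotations.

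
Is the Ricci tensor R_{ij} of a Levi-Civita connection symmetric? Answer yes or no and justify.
R_{ij} = R^k_{ikj}; the pair symmetry R_{kilj} = R_{ljki} gives R_{ij} = R_{ji}.
Yes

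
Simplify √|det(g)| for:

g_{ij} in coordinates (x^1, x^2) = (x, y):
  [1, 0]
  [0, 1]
det(g) = 1
√|det(g)| = 1
Volume element: dV = 1 dx dy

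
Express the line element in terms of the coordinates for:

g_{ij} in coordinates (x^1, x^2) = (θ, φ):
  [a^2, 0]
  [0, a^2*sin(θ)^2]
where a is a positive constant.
ds^2 = g_{ij} dx^i dx^j; only the non-zero components contribute.
ds^2 = a^2 dθ^2 + a^2*sin(θ)^2 dφ^2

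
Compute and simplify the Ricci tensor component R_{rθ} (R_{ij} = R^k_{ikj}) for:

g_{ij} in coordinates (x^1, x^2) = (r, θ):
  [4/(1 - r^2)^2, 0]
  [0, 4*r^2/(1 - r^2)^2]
Non-zero Christoffel symbols (Γ^k_{ij} = Γ^k_{ji}):
Γ^r_{r r} = 2*r/(1 - r^2)
Γ^r_{θ θ} = (r^3 + r)/(r^2 - 1)
Γ^θ_{r θ} = (-r^2 - 1)/(r^3 - r)
R^r_{r r θ} = 0 (a repeated index in an antisymmetric pair)
R^θ_{r θ θ} = 0 (a repeated index in an antisymmetric pair)
R_{rθ} = R^r_{r r θ} + R^θ_{r θ θ} = (0) + (0) = 0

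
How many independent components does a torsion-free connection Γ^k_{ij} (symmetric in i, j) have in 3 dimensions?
Γ^k_{ij} has n choices for the upper index and n(n+1)/2 independent symmetric lower index pairs.
Total = 3 × 3×4/2 = 3 × 6 = 18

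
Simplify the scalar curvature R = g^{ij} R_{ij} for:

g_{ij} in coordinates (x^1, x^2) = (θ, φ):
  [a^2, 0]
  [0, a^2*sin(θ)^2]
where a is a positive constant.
Non-zero Christoffel symbols (Γ^k_{ij} = Γ^k_{ji}):
Γ^θ_{φ φ} = -sin(2*θ)/2
Γ^φ_{θ φ} = 1/tan(θ)
Ricci tensor (R_{ij} = R^k_{ikj}): R_{θθ} = 1, R_{θφ} = 0, R_{φφ} = sin(θ)^2
Inverse metric: g^{θθ} = 1/a^2, g^{φφ} = 1/(a^2*sin(θ)^2)
R = g^{ij} R_{ij} = (1/a^2)(1) + (1/(a^2*sin(θ)^2))(sin(θ)^2) = 2/a^2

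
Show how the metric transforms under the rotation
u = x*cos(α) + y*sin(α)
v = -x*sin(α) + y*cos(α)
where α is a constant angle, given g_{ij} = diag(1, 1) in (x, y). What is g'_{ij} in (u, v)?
Invert the transformation: x = u*cos(α) - v*sin(α), y = u*sin(α) + v*cos(α)
g'_{ij} = (∂x^k/∂x'^i)(∂x^l/∂x'^j) g_{kl}; with g_{kl} = δ_{kl} this is Σ_k (∂x^k/∂x'^i)(∂x^k/∂x'^j).
Jacobian: ∂x/∂u = cos(α), ∂x/∂v = -sin(α), ∂y/∂u = sin(α), ∂y/∂v = cos(α)
g'_{uu} = (cos(α))(cos(α)) + (sin(α))(sin(α)) = 1
g'_{uv} = (cos(α))(-sin(α)) + (sin(α))(cos(α)) = 0
g'_{vv} = (-sin(α))(-sin(α)) + (cos(α))(cos(α)) = 1
g'_{ij} = diag(1, 1)
The Euclidean metric is invariant under rotations.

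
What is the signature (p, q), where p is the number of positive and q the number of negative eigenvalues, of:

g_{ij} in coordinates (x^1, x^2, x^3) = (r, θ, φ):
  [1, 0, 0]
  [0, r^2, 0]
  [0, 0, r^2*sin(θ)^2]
The metric is diagonal, so its eigenvalues are the diagonal entries: 1, r^2, r^2*sin(θ)^2 (at a generic point, where coordinate-dependent entries are positive).
3 positive, 0 negative.
(3, 0) - Riemannian (positive definite)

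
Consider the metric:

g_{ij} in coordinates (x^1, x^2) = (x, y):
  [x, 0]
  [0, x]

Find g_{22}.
With x^1 = x, x^2 = y, g_{22} = g_{yy} is the row-2, column-2 entry of the matrix.
g_{22} = x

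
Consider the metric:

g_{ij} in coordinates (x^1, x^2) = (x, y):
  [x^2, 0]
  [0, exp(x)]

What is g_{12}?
With x^1 = x, x^2 = y, g_{12} = g_{xy} is the row-1, column-2 entry of the matrix.
g_{12} = 0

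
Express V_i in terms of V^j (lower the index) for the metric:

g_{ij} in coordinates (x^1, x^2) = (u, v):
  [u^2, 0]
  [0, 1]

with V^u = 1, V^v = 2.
V_i = g_{ij} V^j:
V_u = (u^2)(1) + (0)(2) = u^2
V_v = (0)(1) + (1)(2) = 2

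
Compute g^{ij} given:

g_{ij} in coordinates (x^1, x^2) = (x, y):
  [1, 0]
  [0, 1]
The metric is diagonal, so g^{ij} is diagonal with entries 1/g_{ii}: diag(1, 1).
g^{ij}:
  [1, 0]
  [0, 1]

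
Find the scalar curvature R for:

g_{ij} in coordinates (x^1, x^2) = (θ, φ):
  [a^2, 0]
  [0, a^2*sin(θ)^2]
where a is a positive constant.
Non-zero Christoffel symbols (Γ^k_{ij} = Γ^k_{ji}):
Γ^θ_{φ φ} = -sin(2*θ)/2
Γ^φ_{θ φ} = 1/tan(θ)
Ricci tensor (R_{ij} = R^k_{ikj}): R_{θθ} = 1, R_{θφ} = 0, R_{φφ} = sin(θ)^2
Inverse metric: g^{θθ} = 1/a^2, g^{φφ} = 1/(a^2*sin(θ)^2)
R = g^{ij} R_{ij} = (1/a^2)(1) + (1/(a^2*sin(θ)^2))(sin(θ)^2) = 2/a^2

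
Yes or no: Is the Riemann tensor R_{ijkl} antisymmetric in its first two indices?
R_{ijkl} = -R_{jikl} (follows from metric compatibility).
Yes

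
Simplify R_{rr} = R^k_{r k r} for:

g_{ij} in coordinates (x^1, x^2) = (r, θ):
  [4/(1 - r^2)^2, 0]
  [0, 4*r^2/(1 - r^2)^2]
Non-zero Christoffel symbols (Γ^k_{ij} = Γ^k_{ji}):
Γ^r_{r r} = 2*r/(1 - r^2)
Γ^r_{θ θ} = (r^3 + r)/(r^2 - 1)
Γ^θ_{r θ} = (-r^2 - 1)/(r^3 - r)
R^r_{r r r} = 0 (a repeated index in an antisymmetric pair)
R^θ_{r θ r} = ∂_θ Γ^θ_{r r} - ∂_r Γ^θ_{r θ} + Γ^θ_{θ m} Γ^m_{r r} - Γ^θ_{r m} Γ^m_{r θ}
  = (0) - ((r^4 + 4*r^2 - 1)/(r^3 - r)^2) + (2*(r^2 + 1)/(r^2 - 1)^2) - ((r^2 + 1)^2/(r^3 - r)^2) = -4/(r^2 - 1)^2
R_{rr} = R^r_{r r r} + R^θ_{r θ r} = (0) + (-4/(r^2 - 1)^2) = -4/(r^2 - 1)^2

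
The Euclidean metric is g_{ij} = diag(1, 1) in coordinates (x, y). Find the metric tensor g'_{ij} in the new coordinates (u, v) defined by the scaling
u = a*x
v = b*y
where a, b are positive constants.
Invert the transformation: x = u/a, y = v/b
g'_{ij} = (∂x^k/∂x'^i)(∂x^l/∂x'^j) g_{kl}; with g_{kl} = δ_{kl} this is Σ_k (∂x^k/∂x'^i)(∂x^k/∂x'^j).
Jacobian: ∂x/∂u = 1/a, ∂x/∂v = 0, ∂y/∂u = 0, ∂y/∂v = 1/b
g'_{uu} = (1/a)(1/a) + (0)(0) = 1/a^2
g'_{uv} = (1/a)(0) + (0)(1/b) = 0
g'_{vv} = (0)(0) + (1/b)(1/b) = 1/b^2
g'_{ij} = diag(1/a^2, 1/b^2)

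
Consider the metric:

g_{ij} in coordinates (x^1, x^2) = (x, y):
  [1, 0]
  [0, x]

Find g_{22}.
With x^1 = x, x^2 = y, g_{22} = g_{yy} is the row-2, column-2 entry of the matrix.
g_{22} = x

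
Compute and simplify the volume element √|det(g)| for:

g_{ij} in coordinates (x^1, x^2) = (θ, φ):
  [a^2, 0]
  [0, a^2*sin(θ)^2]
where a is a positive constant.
det(g) = a^4*sin(θ)^2
√|det(g)| = a^2*sin(θ) (taking 0 < θ < π so that |sin(θ)| = sin(θ))
Volume element: dV = a^2*sin(θ) dθ dφ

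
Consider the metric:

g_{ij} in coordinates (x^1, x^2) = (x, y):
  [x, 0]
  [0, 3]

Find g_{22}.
With x^1 = x, x^2 = y, g_{22} = g_{yy} is the row-2, column-2 entry of the matrix.
g_{22} = 3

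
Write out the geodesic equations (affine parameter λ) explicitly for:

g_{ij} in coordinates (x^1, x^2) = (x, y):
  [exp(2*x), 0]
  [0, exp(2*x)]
Geodesic equation: d^2x^k/dλ^2 + Γ^k_{ij} (dx^i/dλ)(dx^j/dλ) = 0.
Non-zero Christoffel symbols:
Γ^x_{x x} = 1
Γ^x_{y y} = -1
Γ^y_{x y} = 1
Substituting (the symmetric pair Γ^k_{ij}, Γ^k_{ji} combines into a factor 2):
d^2x/dλ^2 + (dx/dλ)^2 - (dy/dλ)^2 = 0
d^2y/dλ^2 + 2 (dx/dλ)(dy/dλ) = 0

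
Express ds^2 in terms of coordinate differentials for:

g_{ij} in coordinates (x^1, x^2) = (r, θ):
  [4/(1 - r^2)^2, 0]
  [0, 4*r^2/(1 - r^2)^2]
ds^2 = g_{ij} dx^i dx^j; only the non-zero components contribute.
ds^2 = (4/(1 - r^2)^2) dr^2 + (4*r^2/(1 - r^2)^2) dθ^2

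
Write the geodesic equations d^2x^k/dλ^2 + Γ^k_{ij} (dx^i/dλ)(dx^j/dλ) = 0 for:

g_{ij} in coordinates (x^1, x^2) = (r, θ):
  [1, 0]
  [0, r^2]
Geodesic equation: d^2x^k/dλ^2 + Γ^k_{ij} (dx^i/dλ)(dx^j/dλ) = 0.
Non-zero Christoffel symbols:
Γ^r_{θ θ} = -r
Γ^θ_{r θ} = 1/r
Substituting (the symmetric pair Γ^k_{ij}, Γ^k_{ji} combines into a factor 2):
d^2r/dλ^2 - r (dθ/dλ)^2 = 0
d^2θ/dλ^2 + (2/r) (dr/dλ)(dθ/dλ) = 0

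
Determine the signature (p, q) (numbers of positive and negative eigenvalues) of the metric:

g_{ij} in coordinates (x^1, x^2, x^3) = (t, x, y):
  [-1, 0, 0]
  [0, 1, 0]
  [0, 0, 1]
The metric is diagonal, so its eigenvalues are the diagonal entries: -1, 1, 1 (at a generic point, where coordinate-dependent entries are positive).
2 positive, 1 negative.
(2, 1) - Lorentzian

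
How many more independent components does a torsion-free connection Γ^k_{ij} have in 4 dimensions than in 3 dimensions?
Independent components in n dimensions: n × n(n+1)/2 = n^2(n+1)/2.
4D: 4 × 10 = 40
3D: 3 × 6 = 18
Difference = 40 - 18 = 22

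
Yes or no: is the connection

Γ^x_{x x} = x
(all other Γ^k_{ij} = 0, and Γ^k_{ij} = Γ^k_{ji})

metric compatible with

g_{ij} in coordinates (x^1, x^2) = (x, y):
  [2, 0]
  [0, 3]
Using ∇_k g_{ij} = ∂_k g_{ij} - Γ^m_{ki} g_{mj} - Γ^m_{kj} g_{im}:
∇_x g_{xx} = (0) - (2*x) - (2*x) = -4*x ≠ 0
So the connection is not metric compatible (it is not the Levi-Civita connection).
No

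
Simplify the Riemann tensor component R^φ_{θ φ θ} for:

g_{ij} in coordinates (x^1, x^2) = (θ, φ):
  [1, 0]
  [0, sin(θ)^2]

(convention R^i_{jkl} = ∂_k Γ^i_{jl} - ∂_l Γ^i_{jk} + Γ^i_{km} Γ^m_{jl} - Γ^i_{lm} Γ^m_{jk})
Non-zero Christoffel symbols (Γ^k_{ij} = Γ^k_{ji}):
Γ^θ_{φ φ} = -sin(2*θ)/2
Γ^φ_{θ φ} = 1/tan(θ)
R^φ_{θ φ θ} = ∂_φ Γ^φ_{θ θ} - ∂_θ Γ^φ_{θ φ} + Γ^φ_{φ m} Γ^m_{θ θ} - Γ^φ_{θ m} Γ^m_{θ φ}
  = (0) - (-1/sin(θ)^2) + (0) - (1/tan(θ)^2) = 1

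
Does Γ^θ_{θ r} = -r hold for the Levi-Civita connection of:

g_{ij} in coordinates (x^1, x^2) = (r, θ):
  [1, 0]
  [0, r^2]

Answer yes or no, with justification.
Γ^θ_{θ r} = (1/2) g^{θθ} (∂_θ g_{θr} + ∂_r g_{θθ} - ∂_θ g_{θr}) = (1/2)(1/r^2)((0) + (2*r) - (0)) = 1/r
This differs from the proposed value -r.
No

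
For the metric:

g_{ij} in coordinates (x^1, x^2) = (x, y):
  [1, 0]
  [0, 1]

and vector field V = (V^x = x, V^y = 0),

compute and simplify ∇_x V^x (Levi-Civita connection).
All Christoffel symbols are zero.
∇_x V^x = ∂_x V^x + Γ^x_{x j} V^j
  = (1) + (0)(x) + (0)(0)
  = 1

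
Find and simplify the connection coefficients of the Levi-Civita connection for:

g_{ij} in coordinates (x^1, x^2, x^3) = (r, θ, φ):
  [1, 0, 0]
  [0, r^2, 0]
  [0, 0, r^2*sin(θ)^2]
Using Γ^k_{ij} = (1/2) g^{km} (∂_i g_{mj} + ∂_j g_{mi} - ∂_m g_{ij}); the metric is diagonal, so only the m = k term contributes.
Non-zero symbols (using the symmetry Γ^k_{ij} = Γ^k_{ji}):
Γ^r_{θ θ} = (1/2) g^{rr} (∂_θ g_{rθ} + ∂_θ g_{rθ} - ∂_r g_{θθ}) = (1/2)(1)((0) + (0) - (2*r)) = -r
Γ^r_{φ φ} = (1/2) g^{rr} (∂_φ g_{rφ} + ∂_φ g_{rφ} - ∂_r g_{φφ}) = (1/2)(1)((0) + (0) - (2*r*sin(θ)^2)) = -r*sin(θ)^2
Γ^θ_{r θ} = (1/2) g^{θθ} (∂_r g_{θθ} + ∂_θ g_{θr} - ∂_θ g_{rθ}) = (1/2)(1/r^2)((2*r) + (0) - (0)) = 1/r
Γ^θ_{φ φ} = (1/2) g^{θθ} (∂_φ g_{θφ} + ∂_φ g_{θφ} - ∂_θ g_{φφ}) = (1/2)(1/r^2)((0) + (0) - (r^2*sin(2*θ))) = -sin(2*θ)/2
Γ^φ_{r φ} = (1/2) g^{φφ} (∂_r g_{φφ} + ∂_φ g_{φr} - ∂_φ g_{rφ}) = (1/2)(1/(r^2*sin(θ)^2))((2*r*sin(θ)^2) + (0) - (0)) = 1/r
Γ^φ_{θ φ} = (1/2) g^{φφ} (∂_θ g_{φφ} + ∂_φ g_{φθ} - ∂_φ g_{θφ}) = (1/2)(1/(r^2*sin(θ)^2))((r^2*sin(2*θ)) + (0) - (0)) = 1/tan(θ)
All other Christoffel symbols are zero.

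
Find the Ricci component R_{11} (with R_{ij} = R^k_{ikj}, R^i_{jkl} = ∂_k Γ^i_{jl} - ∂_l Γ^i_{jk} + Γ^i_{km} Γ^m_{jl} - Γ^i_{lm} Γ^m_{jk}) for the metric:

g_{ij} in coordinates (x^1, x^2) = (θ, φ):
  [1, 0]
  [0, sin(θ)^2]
Non-zero Christoffel symbols (Γ^k_{ij} = Γ^k_{ji}):
Γ^θ_{φ φ} = -sin(2*θ)/2
Γ^φ_{θ φ} = 1/tan(θ)
R^θ_{θ θ θ} = 0 (a repeated index in an antisymmetric pair)
R^φ_{θ φ θ} = ∂_φ Γ^φ_{θ θ} - ∂_θ Γ^φ_{θ φ} + Γ^φ_{φ m} Γ^m_{θ θ} - Γ^φ_{θ m} Γ^m_{θ φ}
  = (0) - (-1/sin(θ)^2) + (0) - (1/tan(θ)^2) = 1
R_{θθ} = R^θ_{θ θ θ} + R^φ_{θ φ θ} = (0) + (1) = 1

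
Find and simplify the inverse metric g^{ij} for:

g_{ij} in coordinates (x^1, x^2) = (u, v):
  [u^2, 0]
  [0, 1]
The metric is diagonal, so g^{ij} is diagonal with entries 1/g_{ii}: diag(1/(u^2), 1).
g^{ij}:
  [1/u^2, 0]
  [0, 1]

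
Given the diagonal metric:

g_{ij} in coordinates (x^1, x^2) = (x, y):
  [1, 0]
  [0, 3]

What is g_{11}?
With x^1 = x, x^2 = y, g_{11} = g_{xx} is the row-1, column-1 entry of the matrix.
g_{11} = 1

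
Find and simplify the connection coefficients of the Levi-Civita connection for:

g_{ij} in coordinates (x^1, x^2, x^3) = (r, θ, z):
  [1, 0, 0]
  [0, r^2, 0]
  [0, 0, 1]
Using Γ^k_{ij} = (1/2) g^{km} (∂_i g_{mj} + ∂_j g_{mi} - ∂_m g_{ij}); the metric is diagonal, so only the m = k term contributes.
Non-zero symbols (using the symmetry Γ^k_{ij} = Γ^k_{ji}):
Γ^r_{θ θ} = (1/2) g^{rr} (∂_θ g_{rθ} + ∂_θ g_{rθ} - ∂_r g_{θθ}) = (1/2)(1)((0) + (0) - (2*r)) = -r
Γ^θ_{r θ} = (1/2) g^{θθ} (∂_r g_{θθ} + ∂_θ g_{θr} - ∂_θ g_{rθ}) = (1/2)(1/r^2)((2*r) + (0) - (0)) = 1/r
All other Christoffel symbols are zero.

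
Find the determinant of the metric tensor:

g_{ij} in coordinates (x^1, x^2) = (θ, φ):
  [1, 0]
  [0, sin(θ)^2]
For a 2×2 metric: det(g) = g_{11}·g_{22} - g_{12}·g_{21}
= (1)·(sin(θ)^2) - (0)·(0)
= sin(θ)^2 - 0
det(g) = sin(θ)^2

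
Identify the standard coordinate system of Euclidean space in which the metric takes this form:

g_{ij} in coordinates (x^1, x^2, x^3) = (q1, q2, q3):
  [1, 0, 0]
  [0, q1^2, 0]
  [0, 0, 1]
The line element ds^2 = dq1^2 + q1^2 dq2^2 + dq3^2 is dr^2 + r^2 dθ^2 + dz^2 with q1 = r, q2 = θ, q3 = z.
cylindrical coordinates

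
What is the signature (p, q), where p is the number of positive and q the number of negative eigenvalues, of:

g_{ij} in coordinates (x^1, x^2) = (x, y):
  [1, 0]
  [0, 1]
The metric is diagonal, so its eigenvalues are the diagonal entries: 1, 1 (at a generic point, where coordinate-dependent entries are positive).
2 positive, 0 negative.
(2, 0) - Riemannian (positive definite)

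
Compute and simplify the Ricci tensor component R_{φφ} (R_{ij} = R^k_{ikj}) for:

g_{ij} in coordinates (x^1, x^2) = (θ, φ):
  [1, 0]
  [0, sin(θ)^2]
Non-zero Christoffel symbols (Γ^k_{ij} = Γ^k_{ji}):
Γ^θ_{φ φ} = -sin(2*θ)/2
Γ^φ_{θ φ} = 1/tan(θ)
R^θ_{φ θ φ} = ∂_θ Γ^θ_{φ φ} - ∂_φ Γ^θ_{φ θ} + Γ^θ_{θ m} Γ^m_{φ φ} - Γ^θ_{φ m} Γ^m_{φ θ}
  = (-cos(2*θ)) - (0) + (0) - (-cos(θ)^2) = sin(θ)^2
R^φ_{φ φ φ} = 0 (a repeated index in an antisymmetric pair)
R_{φφ} = R^θ_{φ θ φ} + R^φ_{φ φ φ} = (sin(θ)^2) + (0) = sin(θ)^2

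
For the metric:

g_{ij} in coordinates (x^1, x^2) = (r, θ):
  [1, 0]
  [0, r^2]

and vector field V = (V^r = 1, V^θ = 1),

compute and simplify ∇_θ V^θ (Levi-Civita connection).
Non-zero Christoffel symbols:
Γ^r_{θ θ} = -r
Γ^θ_{r θ} = 1/r
∇_θ V^θ = ∂_θ V^θ + Γ^θ_{θ j} V^j
  = (0) + (1/r)(1) + (0)(1)
  = 1/r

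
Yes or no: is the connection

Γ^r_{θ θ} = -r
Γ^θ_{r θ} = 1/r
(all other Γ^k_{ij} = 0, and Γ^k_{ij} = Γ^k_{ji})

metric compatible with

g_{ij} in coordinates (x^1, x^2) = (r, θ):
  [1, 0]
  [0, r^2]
Using ∇_k g_{ij} = ∂_k g_{ij} - Γ^m_{ki} g_{mj} - Γ^m_{kj} g_{im}:
e.g. ∇_r g_{θθ} = (2*r) - (r) - (r) = 0
Every component ∇_k g_{ij} vanishes: the connection is metric compatible.
Yes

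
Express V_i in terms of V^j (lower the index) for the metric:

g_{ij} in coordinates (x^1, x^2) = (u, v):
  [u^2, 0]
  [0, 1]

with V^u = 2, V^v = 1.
V_i = g_{ij} V^j:
V_u = (u^2)(2) + (0)(1) = 2*u^2
V_v = (0)(2) + (1)(1) = 1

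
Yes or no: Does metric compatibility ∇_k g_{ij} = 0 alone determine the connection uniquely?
One also needs vanishing torsion; metric compatibility plus torsion-freeness singles out the Levi-Civita connection.
No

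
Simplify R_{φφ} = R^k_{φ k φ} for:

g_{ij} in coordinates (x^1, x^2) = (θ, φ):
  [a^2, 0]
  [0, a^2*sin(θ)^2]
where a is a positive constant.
Non-zero Christoffel symbols (Γ^k_{ij} = Γ^k_{ji}):
Γ^θ_{φ φ} = -sin(2*θ)/2
Γ^φ_{θ φ} = 1/tan(θ)
R^θ_{φ θ φ} = ∂_θ Γ^θ_{φ φ} - ∂_φ Γ^θ_{φ θ} + Γ^θ_{θ m} Γ^m_{φ φ} - Γ^θ_{φ m} Γ^m_{φ θ}
  = (-cos(2*θ)) - (0) + (0) - (-cos(θ)^2) = sin(θ)^2
R^φ_{φ φ φ} = 0 (a repeated index in an antisymmetric pair)
R_{φφ} = R^θ_{φ θ φ} + R^φ_{φ φ φ} = (sin(θ)^2) + (0) = sin(θ)^2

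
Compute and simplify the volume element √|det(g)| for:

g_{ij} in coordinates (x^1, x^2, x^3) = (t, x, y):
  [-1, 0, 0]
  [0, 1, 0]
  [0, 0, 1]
det(g) = -1
√|det(g)| = 1
Volume element: dV = 1 dt dx dy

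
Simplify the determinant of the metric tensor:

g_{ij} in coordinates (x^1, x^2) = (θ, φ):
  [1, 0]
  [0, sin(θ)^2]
For a 2×2 metric: det(g) = g_{11}·g_{22} - g_{12}·g_{21}
= (1)·(sin(θ)^2) - (0)·(0)
= sin(θ)^2 - 0
det(g) = sin(θ)^2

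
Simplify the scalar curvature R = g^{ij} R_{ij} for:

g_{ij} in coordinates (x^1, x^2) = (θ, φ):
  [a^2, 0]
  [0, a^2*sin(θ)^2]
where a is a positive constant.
Non-zero Christoffel symbols (Γ^k_{ij} = Γ^k_{ji}):
Γ^θ_{φ φ} = -sin(2*θ)/2
Γ^φ_{θ φ} = 1/tan(θ)
Ricci tensor (R_{ij} = R^k_{ikj}): R_{θθ} = 1, R_{θφ} = 0, R_{φφ} = sin(θ)^2
Inverse metric: g^{θθ} = 1/a^2, g^{φφ} = 1/(a^2*sin(θ)^2)
R = g^{ij} R_{ij} = (1/a^2)(1) + (1/(a^2*sin(θ)^2))(sin(θ)^2) = 2/a^2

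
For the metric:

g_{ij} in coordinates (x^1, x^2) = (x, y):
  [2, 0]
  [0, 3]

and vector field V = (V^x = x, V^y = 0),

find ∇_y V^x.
All Christoffel symbols are zero.
∇_y V^x = ∂_y V^x + Γ^x_{y j} V^j
  = (0) + (0)(x) + (0)(0)
  = 0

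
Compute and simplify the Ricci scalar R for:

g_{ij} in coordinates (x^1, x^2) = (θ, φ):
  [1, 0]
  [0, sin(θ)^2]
Non-zero Christoffel symbols (Γ^k_{ij} = Γ^k_{ji}):
Γ^θ_{φ φ} = -sin(2*θ)/2
Γ^φ_{θ φ} = 1/tan(θ)
Ricci tensor (R_{ij} = R^k_{ikj}): R_{θθ} = 1, R_{θφ} = 0, R_{φφ} = sin(θ)^2
Inverse metric: g^{θθ} = 1, g^{φφ} = 1/sin(θ)^2
R = g^{ij} R_{ij} = (1)(1) + (1/sin(θ)^2)(sin(θ)^2) = 2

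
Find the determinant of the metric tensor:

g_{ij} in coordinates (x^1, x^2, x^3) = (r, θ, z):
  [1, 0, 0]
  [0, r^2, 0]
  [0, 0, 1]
Diagonal metric: det(g) = g_{11}·g_{22}·g_{33}
= (1)·(r^2)·(1)
det(g) = r^2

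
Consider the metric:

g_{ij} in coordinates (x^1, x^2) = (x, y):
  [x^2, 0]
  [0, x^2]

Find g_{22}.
With x^1 = x, x^2 = y, g_{22} = g_{yy} is the row-2, column-2 entry of the matrix.
g_{22} = x^2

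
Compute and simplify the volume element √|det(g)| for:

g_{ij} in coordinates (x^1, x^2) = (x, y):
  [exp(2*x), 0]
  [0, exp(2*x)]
det(g) = exp(4*x)
√|det(g)| = exp(2*x)
Volume element: dV = exp(2*x) dx dy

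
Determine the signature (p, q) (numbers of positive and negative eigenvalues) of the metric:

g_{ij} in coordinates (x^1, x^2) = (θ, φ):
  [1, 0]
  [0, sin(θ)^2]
The metric is diagonal, so its eigenvalues are the diagonal entries: 1, sin(θ)^2 (at a generic point, where coordinate-dependent entries are positive).
2 positive, 0 negative.
(2, 0) - Riemannian (positive definite)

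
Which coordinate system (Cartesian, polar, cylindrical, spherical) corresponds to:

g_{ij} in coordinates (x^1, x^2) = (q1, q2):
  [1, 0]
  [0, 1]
All components are constant and the metric is the identity, i.e. orthonormal rectilinear coordinates.
Cartesian (2D) coordinates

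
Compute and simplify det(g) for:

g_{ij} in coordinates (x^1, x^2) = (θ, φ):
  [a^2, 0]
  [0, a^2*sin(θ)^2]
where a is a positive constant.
For a 2×2 metric: det(g) = g_{11}·g_{22} - g_{12}·g_{21}
= (a^2)·(a^2*sin(θ)^2) - (0)·(0)
= a^4*sin(θ)^2 - 0
det(g) = a^4*sin(θ)^2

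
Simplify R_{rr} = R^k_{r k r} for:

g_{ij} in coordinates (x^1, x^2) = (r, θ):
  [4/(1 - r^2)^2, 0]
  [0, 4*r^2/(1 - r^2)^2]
Non-zero Christoffel symbols (Γ^k_{ij} = Γ^k_{ji}):
Γ^r_{r r} = 2*r/(1 - r^2)
Γ^r_{θ θ} = (r^3 + r)/(r^2 - 1)
Γ^θ_{r θ} = (-r^2 - 1)/(r^3 - r)
R^r_{r r r} = 0 (a repeated index in an antisymmetric pair)
R^θ_{r θ r} = ∂_θ Γ^θ_{r r} - ∂_r Γ^θ_{r θ} + Γ^θ_{θ m} Γ^m_{r r} - Γ^θ_{r m} Γ^m_{r θ}
  = (0) - ((r^4 + 4*r^2 - 1)/(r^3 - r)^2) + (2*(r^2 + 1)/(r^2 - 1)^2) - ((r^2 + 1)^2/(r^3 - r)^2) = -4/(r^2 - 1)^2
R_{rr} = R^r_{r r r} + R^θ_{r θ r} = (0) + (-4/(r^2 - 1)^2) = -4/(r^2 - 1)^2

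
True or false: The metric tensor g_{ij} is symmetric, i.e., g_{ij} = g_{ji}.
By definition the metric is a symmetric bilinear form, g_{ij} = g_{ji}.
True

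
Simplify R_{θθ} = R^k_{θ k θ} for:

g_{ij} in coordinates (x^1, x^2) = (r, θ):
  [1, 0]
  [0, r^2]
Non-zero Christoffel symbols (Γ^k_{ij} = Γ^k_{ji}):
Γ^r_{θ θ} = -r
Γ^θ_{r θ} = 1/r
R^r_{θ r θ} = ∂_r Γ^r_{θ θ} - ∂_θ Γ^r_{θ r} + Γ^r_{r m} Γ^m_{θ θ} - Γ^r_{θ m} Γ^m_{θ r}
  = (-1) - (0) + (0) - (-1) = 0
R^θ_{θ θ θ} = 0 (a repeated index in an antisymmetric pair)
R_{θθ} = R^r_{θ r θ} + R^θ_{θ θ θ} = (0) + (0) = 0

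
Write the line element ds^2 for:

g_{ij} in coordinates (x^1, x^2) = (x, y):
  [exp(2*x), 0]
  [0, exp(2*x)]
ds^2 = g_{ij} dx^i dx^j; only the non-zero components contribute.
ds^2 = exp(2*x) dx^2 + exp(2*x) dy^2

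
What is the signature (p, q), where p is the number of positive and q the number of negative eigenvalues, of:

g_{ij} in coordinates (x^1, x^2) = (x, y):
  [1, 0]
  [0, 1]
The metric is diagonal, so its eigenvalues are the diagonal entries: 1, 1 (at a generic point, where coordinate-dependent entries are positive).
2 positive, 0 negative.
(2, 0) - Riemannian (positive definite)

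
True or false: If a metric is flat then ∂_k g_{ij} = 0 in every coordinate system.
Flatness means R^i_{jkl} = 0; the components can still vary, e.g. the flat plane in polar coordinates has g_{θθ} = r^2.
False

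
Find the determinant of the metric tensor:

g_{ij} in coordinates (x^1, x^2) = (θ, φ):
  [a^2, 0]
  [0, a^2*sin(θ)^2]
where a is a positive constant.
For a 2×2 metric: det(g) = g_{11}·g_{22} - g_{12}·g_{21}
= (a^2)·(a^2*sin(θ)^2) - (0)·(0)
= a^4*sin(θ)^2 - 0
det(g) = a^4*sin(θ)^2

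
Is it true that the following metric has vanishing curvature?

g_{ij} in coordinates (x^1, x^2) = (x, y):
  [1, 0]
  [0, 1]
All metric components are constant, so every Christoffel symbol vanishes and R^i_{jkl} = 0.
Yes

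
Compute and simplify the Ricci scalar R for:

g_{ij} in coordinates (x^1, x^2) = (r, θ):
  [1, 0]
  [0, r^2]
Non-zero Christoffel symbols (Γ^k_{ij} = Γ^k_{ji}):
Γ^r_{θ θ} = -r
Γ^θ_{r θ} = 1/r
Ricci tensor (R_{ij} = R^k_{ikj}): R_{rr} = 0, R_{rθ} = 0, R_{θθ} = 0
Inverse metric: g^{rr} = 1, g^{θθ} = 1/r^2
R = g^{ij} R_{ij} = (1)(0) + (1/r^2)(0) = 0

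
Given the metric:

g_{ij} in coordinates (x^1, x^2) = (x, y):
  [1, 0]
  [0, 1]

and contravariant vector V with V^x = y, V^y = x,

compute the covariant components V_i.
V_i = g_{ij} V^j:
V_x = (1)(y) + (0)(x) = y
V_y = (0)(y) + (1)(x) = x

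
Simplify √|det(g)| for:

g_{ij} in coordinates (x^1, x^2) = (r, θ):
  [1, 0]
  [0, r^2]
det(g) = r^2
√|det(g)| = r
Volume element: dV = r dr dθ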